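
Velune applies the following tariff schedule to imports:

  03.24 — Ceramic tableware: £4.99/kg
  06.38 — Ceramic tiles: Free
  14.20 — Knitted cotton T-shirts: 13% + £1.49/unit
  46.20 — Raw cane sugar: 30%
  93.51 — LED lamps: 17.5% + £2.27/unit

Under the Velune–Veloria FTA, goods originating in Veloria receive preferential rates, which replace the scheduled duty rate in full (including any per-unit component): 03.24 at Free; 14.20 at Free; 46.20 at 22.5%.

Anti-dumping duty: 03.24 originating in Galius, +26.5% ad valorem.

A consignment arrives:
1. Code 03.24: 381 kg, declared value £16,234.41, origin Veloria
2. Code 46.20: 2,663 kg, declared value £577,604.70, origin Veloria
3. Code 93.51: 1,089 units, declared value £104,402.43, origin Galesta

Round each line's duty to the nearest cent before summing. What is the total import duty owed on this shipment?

Line 1 (03.24, Veloria, 381 kg, £16,234.41):
Base rate for 03.24 is £4.99/kg.
Origin Veloria qualifies under the Velune–Veloria agreement and 03.24 is covered: preferential rate Free applies instead.
The additional-duty order on 03.24 targets Galius, not Veloria; it does not apply.
Duty = £16,234.41 × 0% = £0.00.
Line 2 (46.20, Veloria, 2,663 kg, £577,604.70):
Base rate for 46.20 is 30%.
Origin Veloria qualifies under the Velune–Veloria agreement and 46.20 is covered: preferential rate 22.5% applies instead.
Duty = £577,604.70 × 22.5% = £129,961.06.
Line 3 (93.51, Galesta, 1,089 units, £104,402.43):
Base rate for 93.51 is 17.5% + £2.27/unit.
Duty = £104,402.43 × 17.5% + 1,089 × £2.27 = £20,742.46.
Total = £0.00 + £129,961.06 + £20,742.46 = £150,703.52.

£150,703.52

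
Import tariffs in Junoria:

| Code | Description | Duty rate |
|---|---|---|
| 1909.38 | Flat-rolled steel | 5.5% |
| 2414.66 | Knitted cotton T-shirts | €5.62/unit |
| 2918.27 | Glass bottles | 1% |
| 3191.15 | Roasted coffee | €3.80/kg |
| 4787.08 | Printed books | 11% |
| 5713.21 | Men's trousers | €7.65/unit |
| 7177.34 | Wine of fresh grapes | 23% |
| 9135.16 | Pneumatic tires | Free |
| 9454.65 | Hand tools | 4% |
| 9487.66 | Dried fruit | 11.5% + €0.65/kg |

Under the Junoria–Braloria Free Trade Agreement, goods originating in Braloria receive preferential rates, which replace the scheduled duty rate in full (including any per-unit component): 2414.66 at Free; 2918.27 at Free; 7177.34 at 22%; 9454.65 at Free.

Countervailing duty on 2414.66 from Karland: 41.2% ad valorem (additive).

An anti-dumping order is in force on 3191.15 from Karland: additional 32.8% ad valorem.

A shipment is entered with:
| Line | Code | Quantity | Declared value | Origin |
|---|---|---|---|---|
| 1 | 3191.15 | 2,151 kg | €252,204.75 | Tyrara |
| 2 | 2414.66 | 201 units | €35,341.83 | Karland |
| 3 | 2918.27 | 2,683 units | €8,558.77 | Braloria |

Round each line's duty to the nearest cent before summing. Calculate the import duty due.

€23,864.25

Line 1 (3191.15, Tyrara, 2,151 kg, €252,204.75):
Base rate for 3191.15 is €3.80/kg.
The additional-duty order on 3191.15 targets Karland, not Tyrara; it does not apply.
Duty = 2,151 × €3.80 = €8,173.80.
Line 2 (2414.66, Karland, 201 units, €35,341.83):
Base rate for 2414.66 is €5.62/unit.
2414.66 has an FTA preferential rate, but origin Karland is not Braloria; base rate stands.
Additional duty on 2414.66 from Karland: +41.2% ad valorem. Applied ad valorem rate = 41.2%.
Duty = €35,341.83 × 41.2% + 201 × €5.62 = €15,690.45.
Line 3 (2918.27, Braloria, 2,683 units, €8,558.77):
Base rate for 2918.27 is 1%.
Origin Braloria qualifies under the Junoria–Braloria agreement and 2918.27 is covered: preferential rate Free applies instead.
Duty = €8,558.77 × 0% = €0.00.
Total = €8,173.80 + €15,690.45 + €0.00 = €23,864.25.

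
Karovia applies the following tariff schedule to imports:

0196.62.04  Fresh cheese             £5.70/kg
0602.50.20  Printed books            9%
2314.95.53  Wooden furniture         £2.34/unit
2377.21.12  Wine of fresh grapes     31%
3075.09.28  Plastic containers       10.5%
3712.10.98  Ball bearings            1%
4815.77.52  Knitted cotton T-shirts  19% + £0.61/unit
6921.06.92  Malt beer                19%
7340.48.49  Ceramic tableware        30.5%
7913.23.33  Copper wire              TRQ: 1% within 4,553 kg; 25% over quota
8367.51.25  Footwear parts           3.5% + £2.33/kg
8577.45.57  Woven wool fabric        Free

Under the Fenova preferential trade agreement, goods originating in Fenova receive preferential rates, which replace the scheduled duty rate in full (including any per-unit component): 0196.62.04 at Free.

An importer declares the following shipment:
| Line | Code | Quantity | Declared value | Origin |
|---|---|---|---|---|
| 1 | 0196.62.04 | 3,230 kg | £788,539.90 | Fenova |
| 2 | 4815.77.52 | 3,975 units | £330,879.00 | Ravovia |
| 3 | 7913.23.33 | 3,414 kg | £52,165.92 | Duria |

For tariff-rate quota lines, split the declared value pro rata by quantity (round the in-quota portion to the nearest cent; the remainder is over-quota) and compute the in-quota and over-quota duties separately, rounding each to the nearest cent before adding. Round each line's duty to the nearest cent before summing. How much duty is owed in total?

Line 1 (0196.62.04, Fenova, 3,230 kg, £788,539.90):
Base rate for 0196.62.04 is £5.70/kg.
Origin Fenova qualifies under the Karovia–Fenova agreement and 0196.62.04 is covered: preferential rate Free applies instead.
Duty = £788,539.90 × 0% = £0.00.
Line 2 (4815.77.52, Ravovia, 3,975 units, £330,879.00):
Base rate for 4815.77.52 is 19% + £0.61/unit.
Duty = £330,879.00 × 19% + 3,975 × £0.61 = £65,291.76.
Line 3 (7913.23.33, Duria, 3,414 kg, £52,165.92):
Code 7913.23.33 is under a tariff-rate quota (threshold 4,553 kg). Quantity 3,414 kg is within the quota, so the in-quota rate 1% applies to the full value.
Duty = £52,165.92 × 1% = £521.66.
Total = £0.00 + £65,291.76 + £521.66 = £65,813.42.

£65,813.42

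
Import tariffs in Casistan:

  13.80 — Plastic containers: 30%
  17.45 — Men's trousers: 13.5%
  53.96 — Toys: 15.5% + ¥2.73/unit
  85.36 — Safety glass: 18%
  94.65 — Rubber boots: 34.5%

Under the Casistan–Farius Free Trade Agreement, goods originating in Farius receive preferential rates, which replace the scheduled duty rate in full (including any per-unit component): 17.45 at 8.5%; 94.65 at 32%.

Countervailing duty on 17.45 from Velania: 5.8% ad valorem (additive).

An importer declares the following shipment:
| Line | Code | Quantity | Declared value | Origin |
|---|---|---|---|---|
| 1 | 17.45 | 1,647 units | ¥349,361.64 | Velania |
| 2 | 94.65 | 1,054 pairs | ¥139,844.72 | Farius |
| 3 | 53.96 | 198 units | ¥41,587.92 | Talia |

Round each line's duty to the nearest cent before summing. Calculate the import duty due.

¥119,163.78

Line 1 (17.45, Velania, 1,647 units, ¥349,361.64):
Base rate for 17.45 is 13.5%.
17.45 has an FTA preferential rate, but origin Velania is not Farius; base rate stands.
Additional duty on 17.45 from Velania: +5.8%. Applied ad valorem rate: 13.5% + 5.8% = 19.3%.
Duty = ¥349,361.64 × 19.3% = ¥67,426.80.
Line 2 (94.65, Farius, 1,054 pairs, ¥139,844.72):
Base rate for 94.65 is 34.5%.
Origin Farius qualifies under the Casistan–Farius agreement and 94.65 is covered: preferential rate 32% applies instead.
Duty = ¥139,844.72 × 32% = ¥44,750.31.
Line 3 (53.96, Talia, 198 units, ¥41,587.92):
Base rate for 53.96 is 15.5% + ¥2.73/unit.
Duty = ¥41,587.92 × 15.5% + 198 × ¥2.73 = ¥6,986.67.
Total = ¥67,426.80 + ¥44,750.31 + ¥6,986.67 = ¥119,163.78.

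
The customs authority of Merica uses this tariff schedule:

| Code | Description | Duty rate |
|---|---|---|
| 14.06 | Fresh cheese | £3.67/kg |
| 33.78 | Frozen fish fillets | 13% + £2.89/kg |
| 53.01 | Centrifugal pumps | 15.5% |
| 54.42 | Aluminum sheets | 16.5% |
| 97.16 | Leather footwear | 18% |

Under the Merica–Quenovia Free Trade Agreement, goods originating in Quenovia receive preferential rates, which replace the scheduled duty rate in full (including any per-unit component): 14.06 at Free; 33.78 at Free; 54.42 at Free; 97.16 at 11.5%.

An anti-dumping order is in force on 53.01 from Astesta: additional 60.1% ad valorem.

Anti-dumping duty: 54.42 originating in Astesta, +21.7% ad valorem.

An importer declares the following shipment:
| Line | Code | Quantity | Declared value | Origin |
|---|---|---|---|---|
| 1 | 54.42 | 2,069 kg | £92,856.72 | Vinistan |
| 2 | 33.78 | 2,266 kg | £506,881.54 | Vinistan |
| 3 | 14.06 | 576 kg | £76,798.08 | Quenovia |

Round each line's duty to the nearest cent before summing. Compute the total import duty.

£87,764.70

Line 1 (54.42, Vinistan, 2,069 kg, £92,856.72):
Base rate for 54.42 is 16.5%.
54.42 has an FTA preferential rate, but origin Vinistan is not Quenovia; base rate stands.
The additional-duty order on 54.42 targets Astesta, not Vinistan; it does not apply.
Duty = £92,856.72 × 16.5% = £15,321.36.
Line 2 (33.78, Vinistan, 2,266 kg, £506,881.54):
Base rate for 33.78 is 13% + £2.89/kg.
33.78 has an FTA preferential rate, but origin Vinistan is not Quenovia; base rate stands.
Duty = £506,881.54 × 13% + 2,266 × £2.89 = £72,443.34.
Line 3 (14.06, Quenovia, 576 kg, £76,798.08):
Base rate for 14.06 is £3.67/kg.
Origin Quenovia qualifies under the Merica–Quenovia agreement and 14.06 is covered: preferential rate Free applies instead.
Duty = £76,798.08 × 0% = £0.00.
Total = £15,321.36 + £72,443.34 + £0.00 = £87,764.70.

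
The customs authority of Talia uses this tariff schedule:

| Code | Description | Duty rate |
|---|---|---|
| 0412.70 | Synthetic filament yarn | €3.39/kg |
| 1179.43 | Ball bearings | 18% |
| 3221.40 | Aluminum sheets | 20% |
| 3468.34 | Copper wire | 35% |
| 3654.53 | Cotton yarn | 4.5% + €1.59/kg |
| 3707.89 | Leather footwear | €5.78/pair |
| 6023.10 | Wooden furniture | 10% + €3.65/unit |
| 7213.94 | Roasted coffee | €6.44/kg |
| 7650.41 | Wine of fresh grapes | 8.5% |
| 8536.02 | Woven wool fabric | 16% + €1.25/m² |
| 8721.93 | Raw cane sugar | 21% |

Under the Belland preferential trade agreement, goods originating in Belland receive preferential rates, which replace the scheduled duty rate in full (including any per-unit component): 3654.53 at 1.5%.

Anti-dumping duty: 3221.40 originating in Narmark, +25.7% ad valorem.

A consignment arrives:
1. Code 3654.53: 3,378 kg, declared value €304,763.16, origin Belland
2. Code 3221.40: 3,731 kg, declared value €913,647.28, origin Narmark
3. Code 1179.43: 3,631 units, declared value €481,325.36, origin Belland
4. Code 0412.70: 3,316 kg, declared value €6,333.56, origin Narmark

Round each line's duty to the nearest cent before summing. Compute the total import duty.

€519,988.06

Line 1 (3654.53, Belland, 3,378 kg, €304,763.16):
Base rate for 3654.53 is 4.5% + €1.59/kg.
Origin Belland qualifies under the Talia–Belland agreement and 3654.53 is covered: preferential rate 1.5% applies instead.
Duty = €304,763.16 × 1.5% = €4,571.45.
Line 2 (3221.40, Narmark, 3,731 kg, €913,647.28):
Base rate for 3221.40 is 20%.
Additional duty on 3221.40 from Narmark: +25.7%. Applied ad valorem rate: 20% + 25.7% = 45.7%.
Duty = €913,647.28 × 45.7% = €417,536.81.
Line 3 (1179.43, Belland, 3,631 units, €481,325.36):
Base rate for 1179.43 is 18%.
Origin Belland is the FTA partner but 1179.43 is not on the preference list; base rate stands.
Duty = €481,325.36 × 18% = €86,638.56.
Line 4 (0412.70, Narmark, 3,316 kg, €6,333.56):
Base rate for 0412.70 is €3.39/kg.
Duty = 3,316 × €3.39 = €11,241.24.
Total = €4,571.45 + €417,536.81 + €86,638.56 + €11,241.24 = €519,988.06.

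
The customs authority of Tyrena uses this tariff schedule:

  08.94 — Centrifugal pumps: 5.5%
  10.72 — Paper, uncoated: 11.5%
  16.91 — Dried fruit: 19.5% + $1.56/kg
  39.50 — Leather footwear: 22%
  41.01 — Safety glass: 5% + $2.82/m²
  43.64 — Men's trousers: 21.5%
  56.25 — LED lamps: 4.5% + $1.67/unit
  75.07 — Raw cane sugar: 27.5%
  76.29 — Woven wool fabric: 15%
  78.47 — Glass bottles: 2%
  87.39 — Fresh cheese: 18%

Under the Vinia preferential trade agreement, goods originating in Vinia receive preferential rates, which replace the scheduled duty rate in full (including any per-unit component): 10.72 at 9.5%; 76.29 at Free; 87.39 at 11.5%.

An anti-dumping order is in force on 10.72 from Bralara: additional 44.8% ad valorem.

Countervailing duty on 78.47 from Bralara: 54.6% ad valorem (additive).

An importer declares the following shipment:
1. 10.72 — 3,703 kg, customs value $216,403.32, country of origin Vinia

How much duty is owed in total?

Line 1 (10.72, Vinia, 3,703 kg, $216,403.32):
Base rate for 10.72 is 11.5%.
Origin Vinia qualifies under the Tyrena–Vinia agreement and 10.72 is covered: preferential rate 9.5% applies instead.
The additional-duty order on 10.72 targets Bralara, not Vinia; it does not apply.
Duty = $216,403.32 × 9.5% = $20,558.32.

$20,558.32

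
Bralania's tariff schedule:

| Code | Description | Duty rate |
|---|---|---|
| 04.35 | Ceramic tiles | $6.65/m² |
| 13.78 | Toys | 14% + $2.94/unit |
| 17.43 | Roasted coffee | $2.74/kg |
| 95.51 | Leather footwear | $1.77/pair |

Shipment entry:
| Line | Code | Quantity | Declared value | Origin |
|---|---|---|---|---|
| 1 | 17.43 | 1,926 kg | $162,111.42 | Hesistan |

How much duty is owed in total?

Line 1 (17.43, Hesistan, 1,926 kg, $162,111.42):
Base rate for 17.43 is $2.74/kg.
Duty = 1,926 × $2.74 = $5,277.24.

$5,277.24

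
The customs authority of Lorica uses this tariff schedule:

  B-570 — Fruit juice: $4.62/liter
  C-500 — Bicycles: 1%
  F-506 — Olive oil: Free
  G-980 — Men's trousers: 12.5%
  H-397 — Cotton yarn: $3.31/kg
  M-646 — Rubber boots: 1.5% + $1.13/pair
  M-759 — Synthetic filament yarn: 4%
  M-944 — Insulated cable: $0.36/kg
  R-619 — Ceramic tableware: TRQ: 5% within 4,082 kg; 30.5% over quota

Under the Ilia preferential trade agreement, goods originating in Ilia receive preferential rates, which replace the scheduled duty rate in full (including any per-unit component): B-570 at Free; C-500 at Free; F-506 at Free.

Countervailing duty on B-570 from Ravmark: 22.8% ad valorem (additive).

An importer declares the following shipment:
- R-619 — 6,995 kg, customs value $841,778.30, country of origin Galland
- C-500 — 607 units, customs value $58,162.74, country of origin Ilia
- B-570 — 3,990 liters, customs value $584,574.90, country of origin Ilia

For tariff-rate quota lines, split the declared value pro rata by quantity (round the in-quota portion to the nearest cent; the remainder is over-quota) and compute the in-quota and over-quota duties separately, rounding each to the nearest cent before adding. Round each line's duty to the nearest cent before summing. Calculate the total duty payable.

Line 1 (R-619, Galland, 6,995 kg, $841,778.30):
Code R-619 is under a tariff-rate quota (threshold 4,082 kg). In-quota: 4,082 kg at 5%; over-quota: 2,913 kg at 30.5%.
Pro-rata value split: in-quota = $841,778.30 × 4,082/6,995 = $491,227.88; over-quota = $841,778.30 − $491,227.88 = $350,550.42.
In-quota duty = $491,227.88 × 5% = $24,561.39. Over-quota duty = $350,550.42 × 30.5% = $106,917.88.
Line duty = $24,561.39 + $106,917.88 = $131,479.27.
Line 2 (C-500, Ilia, 607 units, $58,162.74):
Base rate for C-500 is 1%.
Origin Ilia qualifies under the Lorica–Ilia agreement and C-500 is covered: preferential rate Free applies instead.
Duty = $58,162.74 × 0% = $0.00.
Line 3 (B-570, Ilia, 3,990 liters, $584,574.90):
Base rate for B-570 is $4.62/liter.
Origin Ilia qualifies under the Lorica–Ilia agreement and B-570 is covered: preferential rate Free applies instead.
The additional-duty order on B-570 targets Ravmark, not Ilia; it does not apply.
Duty = $584,574.90 × 0% = $0.00.
Total = $131,479.27 + $0.00 + $0.00 = $131,479.27.

$131,479.27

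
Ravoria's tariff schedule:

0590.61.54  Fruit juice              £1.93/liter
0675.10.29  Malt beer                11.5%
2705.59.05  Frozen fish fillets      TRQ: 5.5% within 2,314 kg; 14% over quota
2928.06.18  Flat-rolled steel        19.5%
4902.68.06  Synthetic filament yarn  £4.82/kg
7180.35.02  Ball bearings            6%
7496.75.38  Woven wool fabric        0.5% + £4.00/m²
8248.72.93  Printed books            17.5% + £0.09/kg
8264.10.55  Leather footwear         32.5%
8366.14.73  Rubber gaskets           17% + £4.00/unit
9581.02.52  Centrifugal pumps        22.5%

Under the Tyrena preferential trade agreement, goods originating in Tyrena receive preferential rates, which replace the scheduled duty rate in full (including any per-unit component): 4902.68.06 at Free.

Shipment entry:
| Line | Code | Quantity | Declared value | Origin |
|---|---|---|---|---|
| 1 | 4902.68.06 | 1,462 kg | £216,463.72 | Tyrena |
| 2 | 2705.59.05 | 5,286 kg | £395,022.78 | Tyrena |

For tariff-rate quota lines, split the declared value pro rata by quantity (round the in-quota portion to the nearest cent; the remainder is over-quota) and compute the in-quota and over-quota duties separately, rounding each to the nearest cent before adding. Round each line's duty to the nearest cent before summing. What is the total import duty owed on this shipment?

£40,604.55

Line 1 (4902.68.06, Tyrena, 1,462 kg, £216,463.72):
Base rate for 4902.68.06 is £4.82/kg.
Origin Tyrena qualifies under the Ravoria–Tyrena agreement and 4902.68.06 is covered: preferential rate Free applies instead.
Duty = £216,463.72 × 0% = £0.00.
Line 2 (2705.59.05, Tyrena, 5,286 kg, £395,022.78):
Code 2705.59.05 is under a tariff-rate quota (threshold 2,314 kg). In-quota: 2,314 kg at 5.5%; over-quota: 2,972 kg at 14%.
Pro-rata value split: in-quota = £395,022.78 × 2,314/5,286 = £172,925.22; over-quota = £395,022.78 − £172,925.22 = £222,097.56.
In-quota duty = £172,925.22 × 5.5% = £9,510.89. Over-quota duty = £222,097.56 × 14% = £31,093.66.
Line duty = £9,510.89 + £31,093.66 = £40,604.55.
Total = £0.00 + £40,604.55 = £40,604.55.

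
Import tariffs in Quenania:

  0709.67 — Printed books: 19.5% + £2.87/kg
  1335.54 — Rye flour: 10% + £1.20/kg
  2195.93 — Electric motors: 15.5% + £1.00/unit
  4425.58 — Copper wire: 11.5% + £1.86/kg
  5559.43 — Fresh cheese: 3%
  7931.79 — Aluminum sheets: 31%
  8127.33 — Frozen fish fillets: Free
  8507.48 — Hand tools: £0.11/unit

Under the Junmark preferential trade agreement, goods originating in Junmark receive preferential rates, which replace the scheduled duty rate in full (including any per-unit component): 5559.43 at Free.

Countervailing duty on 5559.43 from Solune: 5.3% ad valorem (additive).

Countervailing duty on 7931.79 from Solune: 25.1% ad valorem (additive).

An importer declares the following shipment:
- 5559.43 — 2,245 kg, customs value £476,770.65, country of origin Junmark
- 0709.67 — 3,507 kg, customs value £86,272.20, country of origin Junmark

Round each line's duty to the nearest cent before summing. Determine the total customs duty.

£26,888.17

Line 1 (5559.43, Junmark, 2,245 kg, £476,770.65):
Base rate for 5559.43 is 3%.
Origin Junmark qualifies under the Quenania–Junmark agreement and 5559.43 is covered: preferential rate Free applies instead.
The additional-duty order on 5559.43 targets Solune, not Junmark; it does not apply.
Duty = £476,770.65 × 0% = £0.00.
Line 2 (0709.67, Junmark, 3,507 kg, £86,272.20):
Base rate for 0709.67 is 19.5% + £2.87/kg.
Origin Junmark is the FTA partner but 0709.67 is not on the preference list; base rate stands.
Duty = £86,272.20 × 19.5% + 3,507 × £2.87 = £26,888.17.
Total = £0.00 + £26,888.17 = £26,888.17.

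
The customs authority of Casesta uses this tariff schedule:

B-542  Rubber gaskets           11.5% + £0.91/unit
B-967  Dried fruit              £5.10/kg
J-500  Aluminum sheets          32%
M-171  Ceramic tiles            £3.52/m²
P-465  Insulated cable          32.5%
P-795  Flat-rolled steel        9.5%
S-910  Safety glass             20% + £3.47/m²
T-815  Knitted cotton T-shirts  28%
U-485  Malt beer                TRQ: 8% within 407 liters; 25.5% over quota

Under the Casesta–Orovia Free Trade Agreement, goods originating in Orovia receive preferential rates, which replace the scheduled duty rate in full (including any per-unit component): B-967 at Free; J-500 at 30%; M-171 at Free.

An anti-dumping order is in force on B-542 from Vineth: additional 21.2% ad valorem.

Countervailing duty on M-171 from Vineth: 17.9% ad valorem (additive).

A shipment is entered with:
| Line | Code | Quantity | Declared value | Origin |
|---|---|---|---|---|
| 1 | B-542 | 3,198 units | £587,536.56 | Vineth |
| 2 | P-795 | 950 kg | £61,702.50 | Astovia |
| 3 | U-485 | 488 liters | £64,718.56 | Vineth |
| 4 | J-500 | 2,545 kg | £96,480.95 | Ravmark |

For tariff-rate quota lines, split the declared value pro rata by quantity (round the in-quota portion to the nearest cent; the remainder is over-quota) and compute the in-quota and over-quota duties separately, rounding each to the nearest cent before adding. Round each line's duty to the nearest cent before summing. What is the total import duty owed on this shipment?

£238,827.66

Line 1 (B-542, Vineth, 3,198 units, £587,536.56):
Base rate for B-542 is 11.5% + £0.91/unit.
Additional duty on B-542 from Vineth: +21.2%. Applied ad valorem rate: 11.5% + 21.2% = 32.7%.
Duty = £587,536.56 × 32.7% + 3,198 × £0.91 = £195,034.64.
Line 2 (P-795, Astovia, 950 kg, £61,702.50):
Base rate for P-795 is 9.5%.
Duty = £61,702.50 × 9.5% = £5,861.74.
Line 3 (U-485, Vineth, 488 liters, £64,718.56):
Code U-485 is under a tariff-rate quota (threshold 407 liters). In-quota: 407 liters at 8%; over-quota: 81 liters at 25.5%.
Pro-rata value split: in-quota = £64,718.56 × 407/488 = £53,976.34; over-quota = £64,718.56 − £53,976.34 = £10,742.22.
In-quota duty = £53,976.34 × 8% = £4,318.11. Over-quota duty = £10,742.22 × 25.5% = £2,739.27.
Line duty = £4,318.11 + £2,739.27 = £7,057.38.
Line 4 (J-500, Ravmark, 2,545 kg, £96,480.95):
Base rate for J-500 is 32%.
J-500 has an FTA preferential rate, but origin Ravmark is not Orovia; base rate stands.
Duty = £96,480.95 × 32% = £30,873.90.
Total = £195,034.64 + £5,861.74 + £7,057.38 + £30,873.90 = £238,827.66.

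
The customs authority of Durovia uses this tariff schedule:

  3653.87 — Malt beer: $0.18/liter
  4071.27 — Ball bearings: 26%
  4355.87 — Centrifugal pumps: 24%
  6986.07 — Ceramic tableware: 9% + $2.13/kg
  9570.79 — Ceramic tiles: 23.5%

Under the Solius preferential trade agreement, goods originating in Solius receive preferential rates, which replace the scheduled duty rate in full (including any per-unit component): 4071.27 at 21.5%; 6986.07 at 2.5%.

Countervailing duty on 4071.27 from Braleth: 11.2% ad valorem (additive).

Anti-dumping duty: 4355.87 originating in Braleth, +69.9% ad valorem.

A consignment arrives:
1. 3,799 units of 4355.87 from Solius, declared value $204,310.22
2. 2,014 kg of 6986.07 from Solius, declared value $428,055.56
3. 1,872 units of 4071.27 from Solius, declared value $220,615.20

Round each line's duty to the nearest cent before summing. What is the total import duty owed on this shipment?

Line 1 (4355.87, Solius, 3,799 units, $204,310.22):
Base rate for 4355.87 is 24%.
Origin Solius is the FTA partner but 4355.87 is not on the preference list; base rate stands.
The additional-duty order on 4355.87 targets Braleth, not Solius; it does not apply.
Duty = $204,310.22 × 24% = $49,034.45.
Line 2 (6986.07, Solius, 2,014 kg, $428,055.56):
Base rate for 6986.07 is 9% + $2.13/kg.
Origin Solius qualifies under the Durovia–Solius agreement and 6986.07 is covered: preferential rate 2.5% applies instead.
Duty = $428,055.56 × 2.5% = $10,701.39.
Line 3 (4071.27, Solius, 1,872 units, $220,615.20):
Base rate for 4071.27 is 26%.
Origin Solius qualifies under the Durovia–Solius agreement and 4071.27 is covered: preferential rate 21.5% applies instead.
The additional-duty order on 4071.27 targets Braleth, not Solius; it does not apply.
Duty = $220,615.20 × 21.5% = $47,432.27.
Total = $49,034.45 + $10,701.39 + $47,432.27 = $107,168.11.

$107,168.11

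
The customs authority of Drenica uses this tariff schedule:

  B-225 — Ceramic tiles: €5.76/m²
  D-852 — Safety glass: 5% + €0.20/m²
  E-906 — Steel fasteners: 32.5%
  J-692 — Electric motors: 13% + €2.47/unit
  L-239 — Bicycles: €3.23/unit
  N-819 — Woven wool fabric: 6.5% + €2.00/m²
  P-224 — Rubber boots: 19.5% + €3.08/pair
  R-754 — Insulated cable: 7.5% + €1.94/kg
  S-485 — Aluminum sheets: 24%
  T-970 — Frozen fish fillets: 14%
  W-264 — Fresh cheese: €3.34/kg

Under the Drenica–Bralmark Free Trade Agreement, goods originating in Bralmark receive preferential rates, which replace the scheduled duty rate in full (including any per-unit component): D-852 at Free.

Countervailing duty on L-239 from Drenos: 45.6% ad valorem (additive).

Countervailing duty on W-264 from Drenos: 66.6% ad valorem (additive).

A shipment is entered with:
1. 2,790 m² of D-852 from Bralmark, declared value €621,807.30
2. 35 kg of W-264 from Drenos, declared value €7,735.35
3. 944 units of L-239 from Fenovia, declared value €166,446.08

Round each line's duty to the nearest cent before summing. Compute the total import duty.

€8,317.76

Line 1 (D-852, Bralmark, 2,790 m², €621,807.30):
Base rate for D-852 is 5% + €0.20/m².
Origin Bralmark qualifies under the Drenica–Bralmark agreement and D-852 is covered: preferential rate Free applies instead.
Duty = €621,807.30 × 0% = €0.00.
Line 2 (W-264, Drenos, 35 kg, €7,735.35):
Base rate for W-264 is €3.34/kg.
Additional duty on W-264 from Drenos: +66.6% ad valorem. Applied ad valorem rate = 66.6%.
Duty = €7,735.35 × 66.6% + 35 × €3.34 = €5,268.64.
Line 3 (L-239, Fenovia, 944 units, €166,446.08):
Base rate for L-239 is €3.23/unit.
The additional-duty order on L-239 targets Drenos, not Fenovia; it does not apply.
Duty = 944 × €3.23 = €3,049.12.
Total = €0.00 + €5,268.64 + €3,049.12 = €8,317.76.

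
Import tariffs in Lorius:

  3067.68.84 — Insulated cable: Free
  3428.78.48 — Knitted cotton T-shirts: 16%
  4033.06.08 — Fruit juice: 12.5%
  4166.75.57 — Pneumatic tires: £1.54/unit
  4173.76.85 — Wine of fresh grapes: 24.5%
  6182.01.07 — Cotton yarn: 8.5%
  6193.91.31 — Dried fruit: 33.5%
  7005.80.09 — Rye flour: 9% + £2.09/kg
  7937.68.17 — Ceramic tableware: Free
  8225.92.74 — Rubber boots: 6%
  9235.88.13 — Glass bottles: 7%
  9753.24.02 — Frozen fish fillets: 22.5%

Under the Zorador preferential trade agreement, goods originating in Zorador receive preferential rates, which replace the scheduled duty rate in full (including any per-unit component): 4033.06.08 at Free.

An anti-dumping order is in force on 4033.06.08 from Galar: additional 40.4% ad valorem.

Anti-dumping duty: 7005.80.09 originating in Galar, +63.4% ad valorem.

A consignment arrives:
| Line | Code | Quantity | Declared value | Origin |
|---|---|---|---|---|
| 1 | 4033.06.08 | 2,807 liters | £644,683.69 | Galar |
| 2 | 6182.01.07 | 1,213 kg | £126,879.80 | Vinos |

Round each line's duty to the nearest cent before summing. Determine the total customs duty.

£351,822.45

Line 1 (4033.06.08, Galar, 2,807 liters, £644,683.69):
Base rate for 4033.06.08 is 12.5%.
4033.06.08 has an FTA preferential rate, but origin Galar is not Zorador; base rate stands.
Additional duty on 4033.06.08 from Galar: +40.4%. Applied ad valorem rate: 12.5% + 40.4% = 52.9%.
Duty = £644,683.69 × 52.9% = £341,037.67.
Line 2 (6182.01.07, Vinos, 1,213 kg, £126,879.80):
Base rate for 6182.01.07 is 8.5%.
Duty = £126,879.80 × 8.5% = £10,784.78.
Total = £341,037.67 + £10,784.78 = £351,822.45.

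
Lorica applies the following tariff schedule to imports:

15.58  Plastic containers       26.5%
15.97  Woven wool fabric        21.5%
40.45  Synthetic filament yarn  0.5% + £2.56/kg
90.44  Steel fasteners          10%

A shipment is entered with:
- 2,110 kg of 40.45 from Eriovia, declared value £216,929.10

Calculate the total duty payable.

£6,486.25

Line 1 (40.45, Eriovia, 2,110 kg, £216,929.10):
Base rate for 40.45 is 0.5% + £2.56/kg.
Duty = £216,929.10 × 0.5% + 2,110 × £2.56 = £6,486.25.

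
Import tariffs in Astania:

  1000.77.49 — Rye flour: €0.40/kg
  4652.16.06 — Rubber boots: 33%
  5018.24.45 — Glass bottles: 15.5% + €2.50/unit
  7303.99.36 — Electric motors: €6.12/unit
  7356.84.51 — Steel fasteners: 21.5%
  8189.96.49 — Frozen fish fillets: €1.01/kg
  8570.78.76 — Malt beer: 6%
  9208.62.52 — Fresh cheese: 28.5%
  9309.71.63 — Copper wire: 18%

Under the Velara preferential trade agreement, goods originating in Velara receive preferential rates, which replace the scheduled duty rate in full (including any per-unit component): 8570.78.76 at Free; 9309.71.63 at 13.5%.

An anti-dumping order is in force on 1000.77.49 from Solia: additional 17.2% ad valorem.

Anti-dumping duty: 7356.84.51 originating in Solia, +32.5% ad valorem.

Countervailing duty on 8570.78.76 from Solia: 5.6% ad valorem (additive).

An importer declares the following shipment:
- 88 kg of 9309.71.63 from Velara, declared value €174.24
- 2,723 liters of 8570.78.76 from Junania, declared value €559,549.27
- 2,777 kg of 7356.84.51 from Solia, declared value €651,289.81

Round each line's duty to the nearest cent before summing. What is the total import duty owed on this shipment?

€385,292.98

Line 1 (9309.71.63, Velara, 88 kg, €174.24):
Base rate for 9309.71.63 is 18%.
Origin Velara qualifies under the Astania–Velara agreement and 9309.71.63 is covered: preferential rate 13.5% applies instead.
Duty = €174.24 × 13.5% = €23.52.
Line 2 (8570.78.76, Junania, 2,723 liters, €559,549.27):
Base rate for 8570.78.76 is 6%.
8570.78.76 has an FTA preferential rate, but origin Junania is not Velara; base rate stands.
The additional-duty order on 8570.78.76 targets Solia, not Junania; it does not apply.
Duty = €559,549.27 × 6% = €33,572.96.
Line 3 (7356.84.51, Solia, 2,777 kg, €651,289.81):
Base rate for 7356.84.51 is 21.5%.
Additional duty on 7356.84.51 from Solia: +32.5%. Applied ad valorem rate: 21.5% + 32.5% = 54%.
Duty = €651,289.81 × 54% = €351,696.50.
Total = €23.52 + €33,572.96 + €351,696.50 = €385,292.98.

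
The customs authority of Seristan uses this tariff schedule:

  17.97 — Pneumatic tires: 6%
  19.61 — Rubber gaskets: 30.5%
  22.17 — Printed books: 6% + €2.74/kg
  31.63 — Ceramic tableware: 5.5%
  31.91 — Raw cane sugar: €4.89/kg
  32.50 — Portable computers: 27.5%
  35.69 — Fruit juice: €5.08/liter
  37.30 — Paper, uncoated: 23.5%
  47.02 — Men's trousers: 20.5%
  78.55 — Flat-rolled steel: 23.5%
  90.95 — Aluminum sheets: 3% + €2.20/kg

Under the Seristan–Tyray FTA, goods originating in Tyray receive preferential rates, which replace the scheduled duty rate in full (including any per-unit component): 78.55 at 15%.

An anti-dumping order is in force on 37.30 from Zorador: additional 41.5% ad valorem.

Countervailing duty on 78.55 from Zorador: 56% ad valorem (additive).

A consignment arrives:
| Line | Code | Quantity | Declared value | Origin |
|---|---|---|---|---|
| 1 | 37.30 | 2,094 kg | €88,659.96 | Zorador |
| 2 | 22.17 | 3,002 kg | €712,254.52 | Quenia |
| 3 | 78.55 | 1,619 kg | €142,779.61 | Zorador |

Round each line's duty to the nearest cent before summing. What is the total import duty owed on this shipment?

€222,099.51

Line 1 (37.30, Zorador, 2,094 kg, €88,659.96):
Base rate for 37.30 is 23.5%.
Additional duty on 37.30 from Zorador: +41.5%. Applied ad valorem rate: 23.5% + 41.5% = 65%.
Duty = €88,659.96 × 65% = €57,628.97.
Line 2 (22.17, Quenia, 3,002 kg, €712,254.52):
Base rate for 22.17 is 6% + €2.74/kg.
Duty = €712,254.52 × 6% + 3,002 × €2.74 = €50,960.75.
Line 3 (78.55, Zorador, 1,619 kg, €142,779.61):
Base rate for 78.55 is 23.5%.
78.55 has an FTA preferential rate, but origin Zorador is not Tyray; base rate stands.
Additional duty on 78.55 from Zorador: +56%. Applied ad valorem rate: 23.5% + 56% = 79.5%.
Duty = €142,779.61 × 79.5% = €113,509.79.
Total = €57,628.97 + €50,960.75 + €113,509.79 = €222,099.51.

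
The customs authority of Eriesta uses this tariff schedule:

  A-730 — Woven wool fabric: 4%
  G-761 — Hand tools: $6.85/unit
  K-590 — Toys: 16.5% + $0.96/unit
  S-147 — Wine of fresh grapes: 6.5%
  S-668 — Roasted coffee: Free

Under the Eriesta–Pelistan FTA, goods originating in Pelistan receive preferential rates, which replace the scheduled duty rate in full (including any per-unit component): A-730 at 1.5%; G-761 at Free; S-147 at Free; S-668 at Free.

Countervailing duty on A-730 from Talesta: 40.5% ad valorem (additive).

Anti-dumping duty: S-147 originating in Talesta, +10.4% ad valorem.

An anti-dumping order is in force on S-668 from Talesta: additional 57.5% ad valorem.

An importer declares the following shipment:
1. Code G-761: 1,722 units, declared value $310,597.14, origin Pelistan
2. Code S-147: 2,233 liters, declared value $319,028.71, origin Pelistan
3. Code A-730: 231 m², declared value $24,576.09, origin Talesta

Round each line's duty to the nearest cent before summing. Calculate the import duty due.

Line 1 (G-761, Pelistan, 1,722 units, $310,597.14):
Base rate for G-761 is $6.85/unit.
Origin Pelistan qualifies under the Eriesta–Pelistan agreement and G-761 is covered: preferential rate Free applies instead.
Duty = $310,597.14 × 0% = $0.00.
Line 2 (S-147, Pelistan, 2,233 liters, $319,028.71):
Base rate for S-147 is 6.5%.
Origin Pelistan qualifies under the Eriesta–Pelistan agreement and S-147 is covered: preferential rate Free applies instead.
The additional-duty order on S-147 targets Talesta, not Pelistan; it does not apply.
Duty = $319,028.71 × 0% = $0.00.
Line 3 (A-730, Talesta, 231 m², $24,576.09):
Base rate for A-730 is 4%.
A-730 has an FTA preferential rate, but origin Talesta is not Pelistan; base rate stands.
Additional duty on A-730 from Talesta: +40.5%. Applied ad valorem rate: 4% + 40.5% = 44.5%.
Duty = $24,576.09 × 44.5% = $10,936.36.
Total = $0.00 + $0.00 + $10,936.36 = $10,936.36.

$10,936.36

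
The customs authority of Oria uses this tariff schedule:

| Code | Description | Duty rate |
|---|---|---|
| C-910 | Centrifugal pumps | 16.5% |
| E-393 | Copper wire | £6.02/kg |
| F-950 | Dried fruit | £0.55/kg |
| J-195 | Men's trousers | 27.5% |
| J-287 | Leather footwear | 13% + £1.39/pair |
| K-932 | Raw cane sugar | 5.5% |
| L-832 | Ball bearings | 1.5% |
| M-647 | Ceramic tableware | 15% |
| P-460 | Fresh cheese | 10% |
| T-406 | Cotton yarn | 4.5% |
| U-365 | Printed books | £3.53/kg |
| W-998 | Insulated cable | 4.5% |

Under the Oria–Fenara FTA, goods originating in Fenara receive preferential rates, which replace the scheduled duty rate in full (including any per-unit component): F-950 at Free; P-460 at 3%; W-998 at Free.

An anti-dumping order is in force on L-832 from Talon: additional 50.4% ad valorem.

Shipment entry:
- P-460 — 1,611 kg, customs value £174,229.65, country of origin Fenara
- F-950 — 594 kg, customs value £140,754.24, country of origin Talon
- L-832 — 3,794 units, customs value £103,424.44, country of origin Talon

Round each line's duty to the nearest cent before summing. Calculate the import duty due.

£59,230.87

Line 1 (P-460, Fenara, 1,611 kg, £174,229.65):
Base rate for P-460 is 10%.
Origin Fenara qualifies under the Oria–Fenara agreement and P-460 is covered: preferential rate 3% applies instead.
Duty = £174,229.65 × 3% = £5,226.89.
Line 2 (F-950, Talon, 594 kg, £140,754.24):
Base rate for F-950 is £0.55/kg.
F-950 has an FTA preferential rate, but origin Talon is not Fenara; base rate stands.
Duty = 594 × £0.55 = £326.70.
Line 3 (L-832, Talon, 3,794 units, £103,424.44):
Base rate for L-832 is 1.5%.
Additional duty on L-832 from Talon: +50.4%. Applied ad valorem rate: 1.5% + 50.4% = 51.9%.
Duty = £103,424.44 × 51.9% = £53,677.28.
Total = £5,226.89 + £326.70 + £53,677.28 = £59,230.87.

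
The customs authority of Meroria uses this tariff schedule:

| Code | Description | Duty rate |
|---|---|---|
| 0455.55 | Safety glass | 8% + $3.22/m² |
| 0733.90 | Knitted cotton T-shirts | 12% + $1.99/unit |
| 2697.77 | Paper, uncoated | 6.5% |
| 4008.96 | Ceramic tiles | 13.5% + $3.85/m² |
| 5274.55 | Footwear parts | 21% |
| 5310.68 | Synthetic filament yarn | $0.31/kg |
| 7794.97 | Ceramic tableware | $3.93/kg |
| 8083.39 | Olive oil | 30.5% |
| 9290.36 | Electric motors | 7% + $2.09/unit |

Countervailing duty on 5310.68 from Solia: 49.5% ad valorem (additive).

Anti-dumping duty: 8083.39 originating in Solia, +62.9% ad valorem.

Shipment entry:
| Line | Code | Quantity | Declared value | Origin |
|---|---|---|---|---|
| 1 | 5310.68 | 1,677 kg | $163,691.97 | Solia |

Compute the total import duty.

$81,547.40

Line 1 (5310.68, Solia, 1,677 kg, $163,691.97):
Base rate for 5310.68 is $0.31/kg.
Additional duty on 5310.68 from Solia: +49.5% ad valorem. Applied ad valorem rate = 49.5%.
Duty = $163,691.97 × 49.5% + 1,677 × $0.31 = $81,547.40.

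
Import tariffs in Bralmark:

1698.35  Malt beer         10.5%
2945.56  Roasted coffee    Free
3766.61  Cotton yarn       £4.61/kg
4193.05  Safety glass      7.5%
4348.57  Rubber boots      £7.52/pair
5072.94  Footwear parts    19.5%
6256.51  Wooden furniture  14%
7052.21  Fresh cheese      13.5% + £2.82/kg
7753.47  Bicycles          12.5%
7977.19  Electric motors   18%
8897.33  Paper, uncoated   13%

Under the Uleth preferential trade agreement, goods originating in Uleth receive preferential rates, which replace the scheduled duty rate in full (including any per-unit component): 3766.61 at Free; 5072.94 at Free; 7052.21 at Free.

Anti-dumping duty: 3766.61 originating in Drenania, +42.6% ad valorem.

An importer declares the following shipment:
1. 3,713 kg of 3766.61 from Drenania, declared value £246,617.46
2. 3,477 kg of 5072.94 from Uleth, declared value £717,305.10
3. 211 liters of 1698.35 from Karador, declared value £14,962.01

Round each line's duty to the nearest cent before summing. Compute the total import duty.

£123,746.98

Line 1 (3766.61, Drenania, 3,713 kg, £246,617.46):
Base rate for 3766.61 is £4.61/kg.
3766.61 has an FTA preferential rate, but origin Drenania is not Uleth; base rate stands.
Additional duty on 3766.61 from Drenania: +42.6% ad valorem. Applied ad valorem rate = 42.6%.
Duty = £246,617.46 × 42.6% + 3,713 × £4.61 = £122,175.97.
Line 2 (5072.94, Uleth, 3,477 kg, £717,305.10):
Base rate for 5072.94 is 19.5%.
Origin Uleth qualifies under the Bralmark–Uleth agreement and 5072.94 is covered: preferential rate Free applies instead.
Duty = £717,305.10 × 0% = £0.00.
Line 3 (1698.35, Karador, 211 liters, £14,962.01):
Base rate for 1698.35 is 10.5%.
Duty = £14,962.01 × 10.5% = £1,571.01.
Total = £122,175.97 + £0.00 + £1,571.01 = £123,746.98.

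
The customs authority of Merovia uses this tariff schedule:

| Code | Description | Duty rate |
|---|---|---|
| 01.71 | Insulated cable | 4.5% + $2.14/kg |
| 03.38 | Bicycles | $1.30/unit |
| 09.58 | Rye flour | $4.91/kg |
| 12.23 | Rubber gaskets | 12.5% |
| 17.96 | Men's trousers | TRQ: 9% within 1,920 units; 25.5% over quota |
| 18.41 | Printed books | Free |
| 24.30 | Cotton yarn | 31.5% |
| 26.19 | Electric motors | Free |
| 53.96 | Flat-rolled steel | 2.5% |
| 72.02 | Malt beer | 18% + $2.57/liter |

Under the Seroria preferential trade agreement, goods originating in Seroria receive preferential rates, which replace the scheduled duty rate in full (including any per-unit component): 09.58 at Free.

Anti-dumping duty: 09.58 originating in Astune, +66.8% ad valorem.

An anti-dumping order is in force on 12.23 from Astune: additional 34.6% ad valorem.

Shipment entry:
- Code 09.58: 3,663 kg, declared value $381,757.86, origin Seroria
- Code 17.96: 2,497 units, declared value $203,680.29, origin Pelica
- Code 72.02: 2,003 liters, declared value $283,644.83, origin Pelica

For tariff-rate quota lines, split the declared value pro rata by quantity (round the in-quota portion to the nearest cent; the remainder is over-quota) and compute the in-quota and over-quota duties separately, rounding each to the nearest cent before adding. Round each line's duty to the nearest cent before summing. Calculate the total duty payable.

$82,300.88

Line 1 (09.58, Seroria, 3,663 kg, $381,757.86):
Base rate for 09.58 is $4.91/kg.
Origin Seroria qualifies under the Merovia–Seroria agreement and 09.58 is covered: preferential rate Free applies instead.
The additional-duty order on 09.58 targets Astune, not Seroria; it does not apply.
Duty = $381,757.86 × 0% = $0.00.
Line 2 (17.96, Pelica, 2,497 units, $203,680.29):
Code 17.96 is under a tariff-rate quota (threshold 1,920 units). In-quota: 1,920 units at 9%; over-quota: 577 units at 25.5%.
Pro-rata value split: in-quota = $203,680.29 × 1,920/2,497 = $156,614.40; over-quota = $203,680.29 − $156,614.40 = $47,065.89.
In-quota duty = $156,614.40 × 9% = $14,095.30. Over-quota duty = $47,065.89 × 25.5% = $12,001.80.
Line duty = $14,095.30 + $12,001.80 = $26,097.10.
Line 3 (72.02, Pelica, 2,003 liters, $283,644.83):
Base rate for 72.02 is 18% + $2.57/liter.
Duty = $283,644.83 × 18% + 2,003 × $2.57 = $56,203.78.
Total = $0.00 + $26,097.10 + $56,203.78 = $82,300.88.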